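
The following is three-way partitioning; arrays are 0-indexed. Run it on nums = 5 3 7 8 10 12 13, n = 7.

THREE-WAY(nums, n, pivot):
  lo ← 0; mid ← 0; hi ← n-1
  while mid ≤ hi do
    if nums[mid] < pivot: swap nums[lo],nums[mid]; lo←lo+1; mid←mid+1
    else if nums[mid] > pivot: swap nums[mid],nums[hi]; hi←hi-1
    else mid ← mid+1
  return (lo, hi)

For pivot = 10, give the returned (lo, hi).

lo=0 mid=0 hi=6
5<10: swap(0,0), lo=1 mid=1 ⇒ 5 3 7 8 10 12 13
3<10: swap(1,1), lo=2 mid=2 ⇒ 5 3 7 8 10 12 13
7<10: swap(2,2), lo=3 mid=3 ⇒ 5 3 7 8 10 12 13
8<10: swap(3,3), lo=4 mid=4 ⇒ 5 3 7 8 10 12 13
10=10: mid=5
12>10: swap(5,6), hi=5 ⇒ 5 3 7 8 10 13 12
13>10: swap(5,5), hi=4 ⇒ 5 3 7 8 10 13 12
done. lo=4 hi=4; nums=5 3 7 8 10 13 12

(4, 4)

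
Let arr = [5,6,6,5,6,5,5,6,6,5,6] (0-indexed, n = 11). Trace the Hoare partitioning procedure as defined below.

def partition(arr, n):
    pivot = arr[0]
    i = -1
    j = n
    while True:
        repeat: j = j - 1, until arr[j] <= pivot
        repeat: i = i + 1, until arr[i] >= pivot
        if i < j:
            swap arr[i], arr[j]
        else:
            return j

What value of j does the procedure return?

3

pivot = arr[0] = 5; i = -1, j = 11
j→9 (arr[9]=5≤5), i→0 (arr[0]=5≥5); i<j, swap → [5,6,6,5,6,5,5,6,6,5,6]
j→6 (arr[6]=5≤5), i→1 (arr[1]=6≥5); i<j, swap → [5,5,6,5,6,5,6,6,6,5,6]
j→5 (arr[5]=5≤5), i→2 (arr[2]=6≥5); i<j, swap → [5,5,5,5,6,6,6,6,6,5,6]
j→3, i→3; i≥j, return j=3. arr = [5,5,5,5,6,6,6,6,6,5,6]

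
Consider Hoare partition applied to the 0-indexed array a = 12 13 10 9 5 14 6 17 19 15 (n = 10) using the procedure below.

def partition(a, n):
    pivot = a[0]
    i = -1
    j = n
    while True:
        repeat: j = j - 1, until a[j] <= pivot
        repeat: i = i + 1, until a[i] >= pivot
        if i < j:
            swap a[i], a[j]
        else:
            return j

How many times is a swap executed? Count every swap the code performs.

pivot = a[0] = 12; i = -1, j = 10
j→6 (a[6]=6≤12), i→0 (a[0]=12≥12); i<j, swap → 6 13 10 9 5 14 12 17 19 15
j→4 (a[4]=5≤12), i→1 (a[1]=13≥12); i<j, swap → 6 5 10 9 13 14 12 17 19 15
j→3, i→4; i≥j, return j=3. a = 6 5 10 9 13 14 12 17 19 15

2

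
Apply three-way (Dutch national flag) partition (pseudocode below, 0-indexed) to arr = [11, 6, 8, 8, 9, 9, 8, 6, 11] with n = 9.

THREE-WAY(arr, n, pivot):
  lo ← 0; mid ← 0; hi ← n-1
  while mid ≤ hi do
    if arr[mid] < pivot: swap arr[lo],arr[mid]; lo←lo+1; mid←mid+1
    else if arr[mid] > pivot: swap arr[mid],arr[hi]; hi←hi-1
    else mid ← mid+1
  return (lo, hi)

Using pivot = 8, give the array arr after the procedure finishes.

[6, 6, 8, 8, 8, 9, 9, 11, 11]

pivot = 8; lo=0, mid=0, hi=8
arr[mid]=11>8: swap arr[0],arr[8]; hi=7 → [11, 6, 8, 8, 9, 9, 8, 6, 11]
arr[mid]=11>8: swap arr[0],arr[7]; hi=6 → [6, 6, 8, 8, 9, 9, 8, 11, 11]
arr[mid]=6<8: swap arr[0],arr[0]; lo=1,mid=1 → [6, 6, 8, 8, 9, 9, 8, 11, 11]
arr[mid]=6<8: swap arr[1],arr[1]; lo=2,mid=2 → [6, 6, 8, 8, 9, 9, 8, 11, 11]
arr[mid]=8=8: mid=3
arr[mid]=8=8: mid=4
arr[mid]=9>8: swap arr[4],arr[6]; hi=5 → [6, 6, 8, 8, 8, 9, 9, 11, 11]
arr[mid]=8=8: mid=5
arr[mid]=9>8: swap arr[5],arr[5]; hi=4 → [6, 6, 8, 8, 8, 9, 9, 11, 11]
end: lo=2, hi=4; arr = [6, 6, 8, 8, 8, 9, 9, 11, 11]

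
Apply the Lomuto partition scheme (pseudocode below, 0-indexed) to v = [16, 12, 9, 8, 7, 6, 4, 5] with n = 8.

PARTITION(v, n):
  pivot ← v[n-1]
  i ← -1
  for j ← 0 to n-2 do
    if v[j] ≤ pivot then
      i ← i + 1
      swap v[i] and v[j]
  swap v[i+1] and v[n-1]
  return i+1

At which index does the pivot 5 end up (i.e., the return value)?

pivot = v[7] = 5; i = -1
j=0: v[0]=16 > 5 → no swap
j=1: v[1]=12 > 5 → no swap
j=2: v[2]=9 > 5 → no swap
j=3: v[3]=8 > 5 → no swap
j=4: v[4]=7 > 5 → no swap
j=5: v[5]=6 > 5 → no swap
j=6: v[6]=4 ≤ 5 → i=0, swap v[0],v[6] → [4, 12, 9, 8, 7, 6, 16, 5]
final swap v[1],v[7] → [4, 5, 9, 8, 7, 6, 16, 12]; return 1

1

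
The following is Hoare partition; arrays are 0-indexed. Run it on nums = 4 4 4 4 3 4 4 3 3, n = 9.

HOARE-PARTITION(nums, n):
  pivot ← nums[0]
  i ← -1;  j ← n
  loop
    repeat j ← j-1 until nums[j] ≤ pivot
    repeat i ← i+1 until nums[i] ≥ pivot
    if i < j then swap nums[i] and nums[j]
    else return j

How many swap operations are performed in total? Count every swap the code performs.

4

pivot=4
j stops at 8 (3), i stops at 0 (4); swap ⇒ 3 4 4 4 3 4 4 3 4
j stops at 7 (3), i stops at 1 (4); swap ⇒ 3 3 4 4 3 4 4 4 4
j stops at 6 (4), i stops at 2 (4); swap ⇒ 3 3 4 4 3 4 4 4 4
j stops at 5 (4), i stops at 3 (4); swap ⇒ 3 3 4 4 3 4 4 4 4
j stops at 4, i stops at 5; i≥j ⇒ return 4. nums=3 3 4 4 3 4 4 4 4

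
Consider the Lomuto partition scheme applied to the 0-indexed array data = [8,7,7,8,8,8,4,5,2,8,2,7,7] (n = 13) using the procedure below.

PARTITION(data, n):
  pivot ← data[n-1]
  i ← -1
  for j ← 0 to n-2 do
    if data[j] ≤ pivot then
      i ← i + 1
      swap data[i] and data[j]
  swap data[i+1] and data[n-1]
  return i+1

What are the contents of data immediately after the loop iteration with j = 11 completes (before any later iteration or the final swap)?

pivot = data[12] = 7; i = -1
j=0: data[0]=8 > 7 → no swap
j=1: data[1]=7 ≤ 7 → i=0, swap data[0],data[1] → [7,8,7,8,8,8,4,5,2,8,2,7,7]
j=2: data[2]=7 ≤ 7 → i=1, swap data[1],data[2] → [7,7,8,8,8,8,4,5,2,8,2,7,7]
j=3: data[3]=8 > 7 → no swap
j=4: data[4]=8 > 7 → no swap
j=5: data[5]=8 > 7 → no swap
j=6: data[6]=4 ≤ 7 → i=2, swap data[2],data[6] → [7,7,4,8,8,8,8,5,2,8,2,7,7]
j=7: data[7]=5 ≤ 7 → i=3, swap data[3],data[7] → [7,7,4,5,8,8,8,8,2,8,2,7,7]
j=8: data[8]=2 ≤ 7 → i=4, swap data[4],data[8] → [7,7,4,5,2,8,8,8,8,8,2,7,7]
j=9: data[9]=8 > 7 → no swap
j=10: data[10]=2 ≤ 7 → i=5, swap data[5],data[10] → [7,7,4,5,2,2,8,8,8,8,8,7,7]
j=11: data[11]=7 ≤ 7 → i=6, swap data[6],data[11] → [7,7,4,5,2,2,7,8,8,8,8,8,7]
(after j=11) data = [7,7,4,5,2,2,7,8,8,8,8,8,7]

[7,7,4,5,2,2,7,8,8,8,8,8,7]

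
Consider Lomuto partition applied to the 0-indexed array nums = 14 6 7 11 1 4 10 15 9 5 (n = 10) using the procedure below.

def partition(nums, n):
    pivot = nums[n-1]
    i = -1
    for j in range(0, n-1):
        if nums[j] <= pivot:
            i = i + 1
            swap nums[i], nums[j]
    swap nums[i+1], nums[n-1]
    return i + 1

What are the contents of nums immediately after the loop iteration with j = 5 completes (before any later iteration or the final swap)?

pivot = nums[9] = 5; i = -1
j=0: nums[0]=14 > 5 → no swap
j=1: nums[1]=6 > 5 → no swap
j=2: nums[2]=7 > 5 → no swap
j=3: nums[3]=11 > 5 → no swap
j=4: nums[4]=1 ≤ 5 → i=0, swap nums[0],nums[4] → 1 6 7 11 14 4 10 15 9 5
j=5: nums[5]=4 ≤ 5 → i=1, swap nums[1],nums[5] → 1 4 7 11 14 6 10 15 9 5
(after j=5) nums = 1 4 7 11 14 6 10 15 9 5

1 4 7 11 14 6 10 15 9 5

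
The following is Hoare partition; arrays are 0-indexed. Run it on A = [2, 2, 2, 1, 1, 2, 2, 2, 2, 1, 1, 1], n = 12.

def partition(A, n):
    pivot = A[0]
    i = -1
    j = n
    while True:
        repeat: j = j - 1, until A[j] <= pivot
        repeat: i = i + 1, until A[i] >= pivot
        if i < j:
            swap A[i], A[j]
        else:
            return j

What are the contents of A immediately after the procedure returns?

[1, 1, 1, 1, 1, 2, 2, 2, 2, 2, 2, 2]

pivot = A[0] = 2; i = -1, j = 12
j→11 (A[11]=1≤2), i→0 (A[0]=2≥2); i<j, swap → [1, 2, 2, 1, 1, 2, 2, 2, 2, 1, 1, 2]
j→10 (A[10]=1≤2), i→1 (A[1]=2≥2); i<j, swap → [1, 1, 2, 1, 1, 2, 2, 2, 2, 1, 2, 2]
j→9 (A[9]=1≤2), i→2 (A[2]=2≥2); i<j, swap → [1, 1, 1, 1, 1, 2, 2, 2, 2, 2, 2, 2]
j→8 (A[8]=2≤2), i→5 (A[5]=2≥2); i<j, swap → [1, 1, 1, 1, 1, 2, 2, 2, 2, 2, 2, 2]
j→7 (A[7]=2≤2), i→6 (A[6]=2≥2); i<j, swap → [1, 1, 1, 1, 1, 2, 2, 2, 2, 2, 2, 2]
j→6, i→7; i≥j, return j=6. A = [1, 1, 1, 1, 1, 2, 2, 2, 2, 2, 2, 2]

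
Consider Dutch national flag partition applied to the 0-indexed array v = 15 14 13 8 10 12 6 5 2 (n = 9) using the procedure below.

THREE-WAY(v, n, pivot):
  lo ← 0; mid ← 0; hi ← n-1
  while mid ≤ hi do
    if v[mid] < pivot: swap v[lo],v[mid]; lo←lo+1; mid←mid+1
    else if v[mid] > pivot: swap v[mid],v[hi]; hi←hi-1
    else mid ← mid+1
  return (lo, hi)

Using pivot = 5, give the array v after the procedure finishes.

2 5 8 10 12 6 13 14 15

lo=0 mid=0 hi=8
15>5: swap(0,8), hi=7 ⇒ 2 14 13 8 10 12 6 5 15
2<5: swap(0,0), lo=1 mid=1 ⇒ 2 14 13 8 10 12 6 5 15
14>5: swap(1,7), hi=6 ⇒ 2 5 13 8 10 12 6 14 15
5=5: mid=2
13>5: swap(2,6), hi=5 ⇒ 2 5 6 8 10 12 13 14 15
6>5: swap(2,5), hi=4 ⇒ 2 5 12 8 10 6 13 14 15
12>5: swap(2,4), hi=3 ⇒ 2 5 10 8 12 6 13 14 15
10>5: swap(2,3), hi=2 ⇒ 2 5 8 10 12 6 13 14 15
8>5: swap(2,2), hi=1 ⇒ 2 5 8 10 12 6 13 14 15
done. lo=1 hi=1; v=2 5 8 10 12 6 13 14 15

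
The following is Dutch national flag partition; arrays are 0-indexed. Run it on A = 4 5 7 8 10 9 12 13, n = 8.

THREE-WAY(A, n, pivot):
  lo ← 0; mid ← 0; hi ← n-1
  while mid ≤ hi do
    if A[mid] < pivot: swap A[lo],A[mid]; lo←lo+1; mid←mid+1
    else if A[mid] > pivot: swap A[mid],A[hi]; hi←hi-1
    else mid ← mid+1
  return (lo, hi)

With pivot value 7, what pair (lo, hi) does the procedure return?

(2, 2)

lo=0 mid=0 hi=7
4<7: swap(0,0), lo=1 mid=1 ⇒ 4 5 7 8 10 9 12 13
5<7: swap(1,1), lo=2 mid=2 ⇒ 4 5 7 8 10 9 12 13
7=7: mid=3
8>7: swap(3,7), hi=6 ⇒ 4 5 7 13 10 9 12 8
13>7: swap(3,6), hi=5 ⇒ 4 5 7 12 10 9 13 8
12>7: swap(3,5), hi=4 ⇒ 4 5 7 9 10 12 13 8
9>7: swap(3,4), hi=3 ⇒ 4 5 7 10 9 12 13 8
10>7: swap(3,3), hi=2 ⇒ 4 5 7 10 9 12 13 8
done. lo=2 hi=2; A=4 5 7 10 9 12 13 8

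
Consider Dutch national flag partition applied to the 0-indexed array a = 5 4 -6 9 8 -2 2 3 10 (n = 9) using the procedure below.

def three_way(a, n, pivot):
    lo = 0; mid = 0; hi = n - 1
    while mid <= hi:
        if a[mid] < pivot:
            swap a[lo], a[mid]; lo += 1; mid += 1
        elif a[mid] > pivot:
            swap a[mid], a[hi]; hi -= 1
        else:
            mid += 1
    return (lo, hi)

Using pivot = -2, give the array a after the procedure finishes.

-6 -2 9 8 4 2 3 10 5

pivot = -2; lo=0, mid=0, hi=8
a[mid]=5>-2: swap a[0],a[8]; hi=7 → 10 4 -6 9 8 -2 2 3 5
a[mid]=10>-2: swap a[0],a[7]; hi=6 → 3 4 -6 9 8 -2 2 10 5
a[mid]=3>-2: swap a[0],a[6]; hi=5 → 2 4 -6 9 8 -2 3 10 5
a[mid]=2>-2: swap a[0],a[5]; hi=4 → -2 4 -6 9 8 2 3 10 5
a[mid]=-2=-2: mid=1
a[mid]=4>-2: swap a[1],a[4]; hi=3 → -2 8 -6 9 4 2 3 10 5
a[mid]=8>-2: swap a[1],a[3]; hi=2 → -2 9 -6 8 4 2 3 10 5
a[mid]=9>-2: swap a[1],a[2]; hi=1 → -2 -6 9 8 4 2 3 10 5
a[mid]=-6<-2: swap a[0],a[1]; lo=1,mid=2 → -6 -2 9 8 4 2 3 10 5
end: lo=1, hi=1; a = -6 -2 9 8 4 2 3 10 5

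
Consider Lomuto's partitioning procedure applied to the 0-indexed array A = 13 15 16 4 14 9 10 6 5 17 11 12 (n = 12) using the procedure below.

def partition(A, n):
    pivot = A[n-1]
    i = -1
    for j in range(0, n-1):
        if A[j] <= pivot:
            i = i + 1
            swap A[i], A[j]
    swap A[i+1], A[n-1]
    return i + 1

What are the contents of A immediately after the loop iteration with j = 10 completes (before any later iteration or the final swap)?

pivot = A[11] = 12; i = -1
j=0: A[0]=13 > 12 → no swap
j=1: A[1]=15 > 12 → no swap
j=2: A[2]=16 > 12 → no swap
j=3: A[3]=4 ≤ 12 → i=0, swap A[0],A[3] → 4 15 16 13 14 9 10 6 5 17 11 12
j=4: A[4]=14 > 12 → no swap
j=5: A[5]=9 ≤ 12 → i=1, swap A[1],A[5] → 4 9 16 13 14 15 10 6 5 17 11 12
j=6: A[6]=10 ≤ 12 → i=2, swap A[2],A[6] → 4 9 10 13 14 15 16 6 5 17 11 12
j=7: A[7]=6 ≤ 12 → i=3, swap A[3],A[7] → 4 9 10 6 14 15 16 13 5 17 11 12
j=8: A[8]=5 ≤ 12 → i=4, swap A[4],A[8] → 4 9 10 6 5 15 16 13 14 17 11 12
j=9: A[9]=17 > 12 → no swap
j=10: A[10]=11 ≤ 12 → i=5, swap A[5],A[10] → 4 9 10 6 5 11 16 13 14 17 15 12
(after j=10) A = 4 9 10 6 5 11 16 13 14 17 15 12

4 9 10 6 5 11 16 13 14 17 15 12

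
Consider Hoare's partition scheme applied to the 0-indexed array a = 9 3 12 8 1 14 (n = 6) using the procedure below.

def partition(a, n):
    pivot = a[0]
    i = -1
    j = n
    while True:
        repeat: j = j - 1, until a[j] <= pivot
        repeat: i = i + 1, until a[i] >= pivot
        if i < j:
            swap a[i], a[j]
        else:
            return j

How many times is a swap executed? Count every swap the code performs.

pivot=9
j stops at 4 (1), i stops at 0 (9); swap ⇒ 1 3 12 8 9 14
j stops at 3 (8), i stops at 2 (12); swap ⇒ 1 3 8 12 9 14
j stops at 2, i stops at 3; i≥j ⇒ return 2. a=1 3 8 12 9 14

2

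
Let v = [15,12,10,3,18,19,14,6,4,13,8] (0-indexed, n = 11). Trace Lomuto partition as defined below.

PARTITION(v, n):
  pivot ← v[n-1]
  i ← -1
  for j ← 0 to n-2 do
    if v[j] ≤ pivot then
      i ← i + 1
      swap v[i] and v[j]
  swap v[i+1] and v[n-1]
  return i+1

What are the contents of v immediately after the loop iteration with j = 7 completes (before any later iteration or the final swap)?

pivot = v[10] = 8; i = -1
j=0: v[0]=15 > 8 → no swap
j=1: v[1]=12 > 8 → no swap
j=2: v[2]=10 > 8 → no swap
j=3: v[3]=3 ≤ 8 → i=0, swap v[0],v[3] → [3,12,10,15,18,19,14,6,4,13,8]
j=4: v[4]=18 > 8 → no swap
j=5: v[5]=19 > 8 → no swap
j=6: v[6]=14 > 8 → no swap
j=7: v[7]=6 ≤ 8 → i=1, swap v[1],v[7] → [3,6,10,15,18,19,14,12,4,13,8]
(after j=7) v = [3,6,10,15,18,19,14,12,4,13,8]

[3,6,10,15,18,19,14,12,4,13,8]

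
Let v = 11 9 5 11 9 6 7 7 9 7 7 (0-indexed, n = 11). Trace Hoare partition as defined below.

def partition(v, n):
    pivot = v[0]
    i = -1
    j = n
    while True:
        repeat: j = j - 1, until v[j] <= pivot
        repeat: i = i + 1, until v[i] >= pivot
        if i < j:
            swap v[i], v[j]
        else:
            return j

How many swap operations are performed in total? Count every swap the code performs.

2

pivot = v[0] = 11; i = -1, j = 11
j→10 (v[10]=7≤11), i→0 (v[0]=11≥11); i<j, swap → 7 9 5 11 9 6 7 7 9 7 11
j→9 (v[9]=7≤11), i→3 (v[3]=11≥11); i<j, swap → 7 9 5 7 9 6 7 7 9 11 11
j→8, i→9; i≥j, return j=8. v = 7 9 5 7 9 6 7 7 9 11 11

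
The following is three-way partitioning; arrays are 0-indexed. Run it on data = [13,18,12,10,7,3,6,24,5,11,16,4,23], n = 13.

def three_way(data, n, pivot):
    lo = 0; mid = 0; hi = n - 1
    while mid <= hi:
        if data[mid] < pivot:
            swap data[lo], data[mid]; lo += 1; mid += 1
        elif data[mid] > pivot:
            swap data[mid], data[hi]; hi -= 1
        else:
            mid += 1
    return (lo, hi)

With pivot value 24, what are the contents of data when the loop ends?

pivot = 24; lo=0, mid=0, hi=12
data[mid]=13<24: swap data[0],data[0]; lo=1,mid=1 → [13,18,12,10,7,3,6,24,5,11,16,4,23]
data[mid]=18<24: swap data[1],data[1]; lo=2,mid=2 → [13,18,12,10,7,3,6,24,5,11,16,4,23]
data[mid]=12<24: swap data[2],data[2]; lo=3,mid=3 → [13,18,12,10,7,3,6,24,5,11,16,4,23]
data[mid]=10<24: swap data[3],data[3]; lo=4,mid=4 → [13,18,12,10,7,3,6,24,5,11,16,4,23]
data[mid]=7<24: swap data[4],data[4]; lo=5,mid=5 → [13,18,12,10,7,3,6,24,5,11,16,4,23]
data[mid]=3<24: swap data[5],data[5]; lo=6,mid=6 → [13,18,12,10,7,3,6,24,5,11,16,4,23]
data[mid]=6<24: swap data[6],data[6]; lo=7,mid=7 → [13,18,12,10,7,3,6,24,5,11,16,4,23]
data[mid]=24=24: mid=8
data[mid]=5<24: swap data[7],data[8]; lo=8,mid=9 → [13,18,12,10,7,3,6,5,24,11,16,4,23]
data[mid]=11<24: swap data[8],data[9]; lo=9,mid=10 → [13,18,12,10,7,3,6,5,11,24,16,4,23]
data[mid]=16<24: swap data[9],data[10]; lo=10,mid=11 → [13,18,12,10,7,3,6,5,11,16,24,4,23]
data[mid]=4<24: swap data[10],data[11]; lo=11,mid=12 → [13,18,12,10,7,3,6,5,11,16,4,24,23]
data[mid]=23<24: swap data[11],data[12]; lo=12,mid=13 → [13,18,12,10,7,3,6,5,11,16,4,23,24]
end: lo=12, hi=12; data = [13,18,12,10,7,3,6,5,11,16,4,23,24]

[13,18,12,10,7,3,6,5,11,16,4,23,24]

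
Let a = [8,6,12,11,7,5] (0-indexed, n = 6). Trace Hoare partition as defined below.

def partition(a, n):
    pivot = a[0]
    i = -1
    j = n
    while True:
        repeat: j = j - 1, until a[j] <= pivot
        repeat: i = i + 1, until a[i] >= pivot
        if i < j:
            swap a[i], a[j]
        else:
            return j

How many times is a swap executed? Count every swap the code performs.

pivot = a[0] = 8; i = -1, j = 6
j→5 (a[5]=5≤8), i→0 (a[0]=8≥8); i<j, swap → [5,6,12,11,7,8]
j→4 (a[4]=7≤8), i→2 (a[2]=12≥8); i<j, swap → [5,6,7,11,12,8]
j→2, i→3; i≥j, return j=2. a = [5,6,7,11,12,8]

2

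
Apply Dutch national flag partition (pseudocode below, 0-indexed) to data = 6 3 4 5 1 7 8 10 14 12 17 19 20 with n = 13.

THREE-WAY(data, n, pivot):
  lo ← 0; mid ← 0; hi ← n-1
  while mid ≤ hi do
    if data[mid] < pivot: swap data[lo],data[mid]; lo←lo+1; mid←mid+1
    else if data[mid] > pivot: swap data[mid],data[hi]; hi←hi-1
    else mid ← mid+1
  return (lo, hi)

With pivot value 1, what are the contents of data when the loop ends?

1 4 5 3 7 8 10 14 12 17 19 20 6

lo=0 mid=0 hi=12
6>1: swap(0,12), hi=11 ⇒ 20 3 4 5 1 7 8 10 14 12 17 19 6
20>1: swap(0,11), hi=10 ⇒ 19 3 4 5 1 7 8 10 14 12 17 20 6
19>1: swap(0,10), hi=9 ⇒ 17 3 4 5 1 7 8 10 14 12 19 20 6
17>1: swap(0,9), hi=8 ⇒ 12 3 4 5 1 7 8 10 14 17 19 20 6
12>1: swap(0,8), hi=7 ⇒ 14 3 4 5 1 7 8 10 12 17 19 20 6
14>1: swap(0,7), hi=6 ⇒ 10 3 4 5 1 7 8 14 12 17 19 20 6
10>1: swap(0,6), hi=5 ⇒ 8 3 4 5 1 7 10 14 12 17 19 20 6
8>1: swap(0,5), hi=4 ⇒ 7 3 4 5 1 8 10 14 12 17 19 20 6
7>1: swap(0,4), hi=3 ⇒ 1 3 4 5 7 8 10 14 12 17 19 20 6
1=1: mid=1
3>1: swap(1,3), hi=2 ⇒ 1 5 4 3 7 8 10 14 12 17 19 20 6
5>1: swap(1,2), hi=1 ⇒ 1 4 5 3 7 8 10 14 12 17 19 20 6
4>1: swap(1,1), hi=0 ⇒ 1 4 5 3 7 8 10 14 12 17 19 20 6
done. lo=0 hi=0; data=1 4 5 3 7 8 10 14 12 17 19 20 6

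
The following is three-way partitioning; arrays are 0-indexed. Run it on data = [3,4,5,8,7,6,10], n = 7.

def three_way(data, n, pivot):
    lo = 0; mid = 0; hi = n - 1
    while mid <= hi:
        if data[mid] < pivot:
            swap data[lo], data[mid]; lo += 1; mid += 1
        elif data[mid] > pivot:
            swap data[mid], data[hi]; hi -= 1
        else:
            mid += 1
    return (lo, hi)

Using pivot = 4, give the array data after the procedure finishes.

[3,4,8,7,6,10,5]

pivot = 4; lo=0, mid=0, hi=6
data[mid]=3<4: swap data[0],data[0]; lo=1,mid=1 → [3,4,5,8,7,6,10]
data[mid]=4=4: mid=2
data[mid]=5>4: swap data[2],data[6]; hi=5 → [3,4,10,8,7,6,5]
data[mid]=10>4: swap data[2],data[5]; hi=4 → [3,4,6,8,7,10,5]
data[mid]=6>4: swap data[2],data[4]; hi=3 → [3,4,7,8,6,10,5]
data[mid]=7>4: swap data[2],data[3]; hi=2 → [3,4,8,7,6,10,5]
data[mid]=8>4: swap data[2],data[2]; hi=1 → [3,4,8,7,6,10,5]
end: lo=1, hi=1; data = [3,4,8,7,6,10,5]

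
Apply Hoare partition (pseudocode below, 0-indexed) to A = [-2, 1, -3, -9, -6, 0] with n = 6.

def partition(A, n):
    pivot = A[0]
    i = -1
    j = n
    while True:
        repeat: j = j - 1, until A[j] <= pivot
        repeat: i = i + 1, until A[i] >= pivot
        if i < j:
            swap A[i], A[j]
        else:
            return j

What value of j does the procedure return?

pivot=-2
j stops at 4 (-6), i stops at 0 (-2); swap ⇒ [-6, 1, -3, -9, -2, 0]
j stops at 3 (-9), i stops at 1 (1); swap ⇒ [-6, -9, -3, 1, -2, 0]
j stops at 2, i stops at 3; i≥j ⇒ return 2. A=[-6, -9, -3, 1, -2, 0]

2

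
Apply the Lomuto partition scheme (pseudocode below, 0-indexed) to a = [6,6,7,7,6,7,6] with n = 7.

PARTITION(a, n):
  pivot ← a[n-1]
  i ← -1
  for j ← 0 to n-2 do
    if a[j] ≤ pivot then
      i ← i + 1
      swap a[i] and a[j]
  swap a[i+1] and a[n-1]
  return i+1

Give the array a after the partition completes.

[6,6,6,6,7,7,7]

pivot=6, i=-1
j=0: 6≤6, i=0, swap(0,0) ⇒ [6,6,7,7,6,7,6]
j=1: 6≤6, i=1, swap(1,1) ⇒ [6,6,7,7,6,7,6]
j=2: 7>6, skip
j=3: 7>6, skip
j=4: 6≤6, i=2, swap(2,4) ⇒ [6,6,6,7,7,7,6]
j=5: 7>6, skip
swap(3,6) ⇒ [6,6,6,6,7,7,7]; return 3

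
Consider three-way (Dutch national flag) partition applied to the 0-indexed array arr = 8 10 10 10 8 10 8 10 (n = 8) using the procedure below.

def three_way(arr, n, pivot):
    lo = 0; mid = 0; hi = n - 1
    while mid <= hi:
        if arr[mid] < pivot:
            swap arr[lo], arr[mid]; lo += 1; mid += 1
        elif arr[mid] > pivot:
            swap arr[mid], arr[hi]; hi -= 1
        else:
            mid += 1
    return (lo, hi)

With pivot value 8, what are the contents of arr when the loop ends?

8 8 8 10 10 10 10 10

lo=0 mid=0 hi=7
8=8: mid=1
10>8: swap(1,7), hi=6 ⇒ 8 10 10 10 8 10 8 10
10>8: swap(1,6), hi=5 ⇒ 8 8 10 10 8 10 10 10
8=8: mid=2
10>8: swap(2,5), hi=4 ⇒ 8 8 10 10 8 10 10 10
10>8: swap(2,4), hi=3 ⇒ 8 8 8 10 10 10 10 10
8=8: mid=3
10>8: swap(3,3), hi=2 ⇒ 8 8 8 10 10 10 10 10
done. lo=0 hi=2; arr=8 8 8 10 10 10 10 10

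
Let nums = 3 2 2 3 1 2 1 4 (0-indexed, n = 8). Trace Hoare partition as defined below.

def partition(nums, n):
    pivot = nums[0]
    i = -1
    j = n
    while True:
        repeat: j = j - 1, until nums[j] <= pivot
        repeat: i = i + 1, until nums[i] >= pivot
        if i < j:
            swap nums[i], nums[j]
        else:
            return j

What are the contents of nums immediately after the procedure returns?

1 2 2 2 1 3 3 4

pivot=3
j stops at 6 (1), i stops at 0 (3); swap ⇒ 1 2 2 3 1 2 3 4
j stops at 5 (2), i stops at 3 (3); swap ⇒ 1 2 2 2 1 3 3 4
j stops at 4, i stops at 5; i≥j ⇒ return 4. nums=1 2 2 2 1 3 3 4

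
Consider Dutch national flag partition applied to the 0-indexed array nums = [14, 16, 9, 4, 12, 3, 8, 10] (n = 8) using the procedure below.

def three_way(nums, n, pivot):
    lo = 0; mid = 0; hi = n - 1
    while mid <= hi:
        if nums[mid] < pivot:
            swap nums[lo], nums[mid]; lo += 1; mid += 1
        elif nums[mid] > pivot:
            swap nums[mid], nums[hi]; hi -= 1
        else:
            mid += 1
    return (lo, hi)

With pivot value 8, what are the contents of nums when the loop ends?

[3, 4, 8, 12, 9, 16, 10, 14]

lo=0 mid=0 hi=7
14>8: swap(0,7), hi=6 ⇒ [10, 16, 9, 4, 12, 3, 8, 14]
10>8: swap(0,6), hi=5 ⇒ [8, 16, 9, 4, 12, 3, 10, 14]
8=8: mid=1
16>8: swap(1,5), hi=4 ⇒ [8, 3, 9, 4, 12, 16, 10, 14]
3<8: swap(0,1), lo=1 mid=2 ⇒ [3, 8, 9, 4, 12, 16, 10, 14]
9>8: swap(2,4), hi=3 ⇒ [3, 8, 12, 4, 9, 16, 10, 14]
12>8: swap(2,3), hi=2 ⇒ [3, 8, 4, 12, 9, 16, 10, 14]
4<8: swap(1,2), lo=2 mid=3 ⇒ [3, 4, 8, 12, 9, 16, 10, 14]
done. lo=2 hi=2; nums=[3, 4, 8, 12, 9, 16, 10, 14]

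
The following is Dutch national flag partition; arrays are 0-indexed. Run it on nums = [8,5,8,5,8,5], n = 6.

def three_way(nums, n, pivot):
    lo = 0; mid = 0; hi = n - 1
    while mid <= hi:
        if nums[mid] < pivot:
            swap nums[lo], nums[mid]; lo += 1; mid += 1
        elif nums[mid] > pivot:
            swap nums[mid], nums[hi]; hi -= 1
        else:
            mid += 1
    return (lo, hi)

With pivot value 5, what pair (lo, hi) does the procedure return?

pivot = 5; lo=0, mid=0, hi=5
nums[mid]=8>5: swap nums[0],nums[5]; hi=4 → [5,5,8,5,8,8]
nums[mid]=5=5: mid=1
nums[mid]=5=5: mid=2
nums[mid]=8>5: swap nums[2],nums[4]; hi=3 → [5,5,8,5,8,8]
nums[mid]=8>5: swap nums[2],nums[3]; hi=2 → [5,5,5,8,8,8]
nums[mid]=5=5: mid=3
end: lo=0, hi=2; nums = [5,5,5,8,8,8]

(0, 2)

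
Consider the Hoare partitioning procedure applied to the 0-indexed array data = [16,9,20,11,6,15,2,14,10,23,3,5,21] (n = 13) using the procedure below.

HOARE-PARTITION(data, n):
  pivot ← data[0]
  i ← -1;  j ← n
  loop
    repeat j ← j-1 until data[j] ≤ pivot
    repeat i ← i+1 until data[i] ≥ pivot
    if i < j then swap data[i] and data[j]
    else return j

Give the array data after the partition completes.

pivot=16
j stops at 11 (5), i stops at 0 (16); swap ⇒ [5,9,20,11,6,15,2,14,10,23,3,16,21]
j stops at 10 (3), i stops at 2 (20); swap ⇒ [5,9,3,11,6,15,2,14,10,23,20,16,21]
j stops at 8, i stops at 9; i≥j ⇒ return 8. data=[5,9,3,11,6,15,2,14,10,23,20,16,21]

[5,9,3,11,6,15,2,14,10,23,20,16,21]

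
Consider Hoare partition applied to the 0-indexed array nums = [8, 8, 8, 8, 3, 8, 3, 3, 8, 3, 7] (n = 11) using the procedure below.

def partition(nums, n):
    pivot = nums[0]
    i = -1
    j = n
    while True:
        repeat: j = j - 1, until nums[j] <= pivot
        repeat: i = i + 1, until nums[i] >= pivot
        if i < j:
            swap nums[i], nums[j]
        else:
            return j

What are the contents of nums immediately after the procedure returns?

pivot = nums[0] = 8; i = -1, j = 11
j→10 (nums[10]=7≤8), i→0 (nums[0]=8≥8); i<j, swap → [7, 8, 8, 8, 3, 8, 3, 3, 8, 3, 8]
j→9 (nums[9]=3≤8), i→1 (nums[1]=8≥8); i<j, swap → [7, 3, 8, 8, 3, 8, 3, 3, 8, 8, 8]
j→8 (nums[8]=8≤8), i→2 (nums[2]=8≥8); i<j, swap → [7, 3, 8, 8, 3, 8, 3, 3, 8, 8, 8]
j→7 (nums[7]=3≤8), i→3 (nums[3]=8≥8); i<j, swap → [7, 3, 8, 3, 3, 8, 3, 8, 8, 8, 8]
j→6 (nums[6]=3≤8), i→5 (nums[5]=8≥8); i<j, swap → [7, 3, 8, 3, 3, 3, 8, 8, 8, 8, 8]
j→5, i→6; i≥j, return j=5. nums = [7, 3, 8, 3, 3, 3, 8, 8, 8, 8, 8]

[7, 3, 8, 3, 3, 3, 8, 8, 8, 8, 8]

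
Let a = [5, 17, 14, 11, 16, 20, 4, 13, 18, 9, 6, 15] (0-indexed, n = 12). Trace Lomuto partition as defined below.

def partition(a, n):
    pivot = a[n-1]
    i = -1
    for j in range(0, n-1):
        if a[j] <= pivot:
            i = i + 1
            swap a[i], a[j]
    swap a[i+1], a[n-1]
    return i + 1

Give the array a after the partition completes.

[5, 14, 11, 4, 13, 9, 6, 15, 18, 20, 17, 16]

pivot = a[11] = 15; i = -1
j=0: a[0]=5 ≤ 15 → i=0, swap a[0],a[0] (no change) → [5, 17, 14, 11, 16, 20, 4, 13, 18, 9, 6, 15]
j=1: a[1]=17 > 15 → no swap
j=2: a[2]=14 ≤ 15 → i=1, swap a[1],a[2] → [5, 14, 17, 11, 16, 20, 4, 13, 18, 9, 6, 15]
j=3: a[3]=11 ≤ 15 → i=2, swap a[2],a[3] → [5, 14, 11, 17, 16, 20, 4, 13, 18, 9, 6, 15]
j=4: a[4]=16 > 15 → no swap
j=5: a[5]=20 > 15 → no swap
j=6: a[6]=4 ≤ 15 → i=3, swap a[3],a[6] → [5, 14, 11, 4, 16, 20, 17, 13, 18, 9, 6, 15]
j=7: a[7]=13 ≤ 15 → i=4, swap a[4],a[7] → [5, 14, 11, 4, 13, 20, 17, 16, 18, 9, 6, 15]
j=8: a[8]=18 > 15 → no swap
j=9: a[9]=9 ≤ 15 → i=5, swap a[5],a[9] → [5, 14, 11, 4, 13, 9, 17, 16, 18, 20, 6, 15]
j=10: a[10]=6 ≤ 15 → i=6, swap a[6],a[10] → [5, 14, 11, 4, 13, 9, 6, 16, 18, 20, 17, 15]
final swap a[7],a[11] → [5, 14, 11, 4, 13, 9, 6, 15, 18, 20, 17, 16]; return 7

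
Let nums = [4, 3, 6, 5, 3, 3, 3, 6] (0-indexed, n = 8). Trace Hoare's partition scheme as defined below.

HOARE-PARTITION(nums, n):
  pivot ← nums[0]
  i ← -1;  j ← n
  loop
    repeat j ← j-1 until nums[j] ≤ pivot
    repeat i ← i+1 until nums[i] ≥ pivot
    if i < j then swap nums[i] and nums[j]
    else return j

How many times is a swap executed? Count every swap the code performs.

pivot = nums[0] = 4; i = -1, j = 8
j→6 (nums[6]=3≤4), i→0 (nums[0]=4≥4); i<j, swap → [3, 3, 6, 5, 3, 3, 4, 6]
j→5 (nums[5]=3≤4), i→2 (nums[2]=6≥4); i<j, swap → [3, 3, 3, 5, 3, 6, 4, 6]
j→4 (nums[4]=3≤4), i→3 (nums[3]=5≥4); i<j, swap → [3, 3, 3, 3, 5, 6, 4, 6]
j→3, i→4; i≥j, return j=3. nums = [3, 3, 3, 3, 5, 6, 4, 6]

3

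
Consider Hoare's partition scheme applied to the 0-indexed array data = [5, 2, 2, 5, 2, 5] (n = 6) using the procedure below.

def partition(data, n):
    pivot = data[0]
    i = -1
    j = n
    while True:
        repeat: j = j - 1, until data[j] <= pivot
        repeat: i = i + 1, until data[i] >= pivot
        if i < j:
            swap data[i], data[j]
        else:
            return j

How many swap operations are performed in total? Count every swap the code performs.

pivot=5
j stops at 5 (5), i stops at 0 (5); swap ⇒ [5, 2, 2, 5, 2, 5]
j stops at 4 (2), i stops at 3 (5); swap ⇒ [5, 2, 2, 2, 5, 5]
j stops at 3, i stops at 4; i≥j ⇒ return 3. data=[5, 2, 2, 2, 5, 5]

2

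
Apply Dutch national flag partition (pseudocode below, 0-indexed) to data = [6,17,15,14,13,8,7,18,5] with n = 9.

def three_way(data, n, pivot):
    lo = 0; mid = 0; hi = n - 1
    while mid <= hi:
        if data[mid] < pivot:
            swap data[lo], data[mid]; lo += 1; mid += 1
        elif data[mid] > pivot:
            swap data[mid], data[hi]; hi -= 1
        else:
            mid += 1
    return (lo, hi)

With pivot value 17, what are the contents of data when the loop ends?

[6,15,14,13,8,7,5,17,18]

pivot = 17; lo=0, mid=0, hi=8
data[mid]=6<17: swap data[0],data[0]; lo=1,mid=1 → [6,17,15,14,13,8,7,18,5]
data[mid]=17=17: mid=2
data[mid]=15<17: swap data[1],data[2]; lo=2,mid=3 → [6,15,17,14,13,8,7,18,5]
data[mid]=14<17: swap data[2],data[3]; lo=3,mid=4 → [6,15,14,17,13,8,7,18,5]
data[mid]=13<17: swap data[3],data[4]; lo=4,mid=5 → [6,15,14,13,17,8,7,18,5]
data[mid]=8<17: swap data[4],data[5]; lo=5,mid=6 → [6,15,14,13,8,17,7,18,5]
data[mid]=7<17: swap data[5],data[6]; lo=6,mid=7 → [6,15,14,13,8,7,17,18,5]
data[mid]=18>17: swap data[7],data[8]; hi=7 → [6,15,14,13,8,7,17,5,18]
data[mid]=5<17: swap data[6],data[7]; lo=7,mid=8 → [6,15,14,13,8,7,5,17,18]
end: lo=7, hi=7; data = [6,15,14,13,8,7,5,17,18]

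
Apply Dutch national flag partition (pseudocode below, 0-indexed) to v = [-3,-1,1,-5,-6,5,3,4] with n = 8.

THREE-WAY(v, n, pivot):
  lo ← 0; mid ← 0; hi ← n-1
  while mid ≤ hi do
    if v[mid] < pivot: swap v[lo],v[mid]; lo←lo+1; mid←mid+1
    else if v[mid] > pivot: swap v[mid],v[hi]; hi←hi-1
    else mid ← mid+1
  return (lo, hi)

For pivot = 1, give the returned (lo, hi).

pivot = 1; lo=0, mid=0, hi=7
v[mid]=-3<1: swap v[0],v[0]; lo=1,mid=1 → [-3,-1,1,-5,-6,5,3,4]
v[mid]=-1<1: swap v[1],v[1]; lo=2,mid=2 → [-3,-1,1,-5,-6,5,3,4]
v[mid]=1=1: mid=3
v[mid]=-5<1: swap v[2],v[3]; lo=3,mid=4 → [-3,-1,-5,1,-6,5,3,4]
v[mid]=-6<1: swap v[3],v[4]; lo=4,mid=5 → [-3,-1,-5,-6,1,5,3,4]
v[mid]=5>1: swap v[5],v[7]; hi=6 → [-3,-1,-5,-6,1,4,3,5]
v[mid]=4>1: swap v[5],v[6]; hi=5 → [-3,-1,-5,-6,1,3,4,5]
v[mid]=3>1: swap v[5],v[5]; hi=4 → [-3,-1,-5,-6,1,3,4,5]
end: lo=4, hi=4; v = [-3,-1,-5,-6,1,3,4,5]

(4, 4)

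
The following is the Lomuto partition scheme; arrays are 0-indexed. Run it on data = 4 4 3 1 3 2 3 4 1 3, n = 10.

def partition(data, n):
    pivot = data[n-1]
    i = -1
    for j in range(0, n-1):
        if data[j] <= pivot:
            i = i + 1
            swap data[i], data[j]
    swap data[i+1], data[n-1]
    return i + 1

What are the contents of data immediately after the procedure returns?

pivot=3, i=-1
j=0: 4>3, skip
j=1: 4>3, skip
j=2: 3≤3, i=0, swap(0,2) ⇒ 3 4 4 1 3 2 3 4 1 3
j=3: 1≤3, i=1, swap(1,3) ⇒ 3 1 4 4 3 2 3 4 1 3
j=4: 3≤3, i=2, swap(2,4) ⇒ 3 1 3 4 4 2 3 4 1 3
j=5: 2≤3, i=3, swap(3,5) ⇒ 3 1 3 2 4 4 3 4 1 3
j=6: 3≤3, i=4, swap(4,6) ⇒ 3 1 3 2 3 4 4 4 1 3
j=7: 4>3, skip
j=8: 1≤3, i=5, swap(5,8) ⇒ 3 1 3 2 3 1 4 4 4 3
swap(6,9) ⇒ 3 1 3 2 3 1 3 4 4 4; return 6

3 1 3 2 3 1 3 4 4 4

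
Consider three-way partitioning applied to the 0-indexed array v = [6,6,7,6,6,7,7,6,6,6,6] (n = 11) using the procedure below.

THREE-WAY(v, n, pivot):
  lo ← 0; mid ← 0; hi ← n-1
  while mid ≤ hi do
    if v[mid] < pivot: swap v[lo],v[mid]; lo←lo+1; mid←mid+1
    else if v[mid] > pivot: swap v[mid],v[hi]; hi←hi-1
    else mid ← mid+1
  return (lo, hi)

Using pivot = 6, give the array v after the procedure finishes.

[6,6,6,6,6,6,6,6,7,7,7]

pivot = 6; lo=0, mid=0, hi=10
v[mid]=6=6: mid=1
v[mid]=6=6: mid=2
v[mid]=7>6: swap v[2],v[10]; hi=9 → [6,6,6,6,6,7,7,6,6,6,7]
v[mid]=6=6: mid=3
v[mid]=6=6: mid=4
v[mid]=6=6: mid=5
v[mid]=7>6: swap v[5],v[9]; hi=8 → [6,6,6,6,6,6,7,6,6,7,7]
v[mid]=6=6: mid=6
v[mid]=7>6: swap v[6],v[8]; hi=7 → [6,6,6,6,6,6,6,6,7,7,7]
v[mid]=6=6: mid=7
v[mid]=6=6: mid=8
end: lo=0, hi=7; v = [6,6,6,6,6,6,6,6,7,7,7]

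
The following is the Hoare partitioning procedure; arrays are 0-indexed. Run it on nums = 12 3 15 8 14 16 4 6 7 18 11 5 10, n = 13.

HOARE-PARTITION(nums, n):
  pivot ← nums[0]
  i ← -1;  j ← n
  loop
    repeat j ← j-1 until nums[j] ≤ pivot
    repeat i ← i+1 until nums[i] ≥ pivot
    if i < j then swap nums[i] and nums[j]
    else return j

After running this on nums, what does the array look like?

pivot=12
j stops at 12 (10), i stops at 0 (12); swap ⇒ 10 3 15 8 14 16 4 6 7 18 11 5 12
j stops at 11 (5), i stops at 2 (15); swap ⇒ 10 3 5 8 14 16 4 6 7 18 11 15 12
j stops at 10 (11), i stops at 4 (14); swap ⇒ 10 3 5 8 11 16 4 6 7 18 14 15 12
j stops at 8 (7), i stops at 5 (16); swap ⇒ 10 3 5 8 11 7 4 6 16 18 14 15 12
j stops at 7, i stops at 8; i≥j ⇒ return 7. nums=10 3 5 8 11 7 4 6 16 18 14 15 12

10 3 5 8 11 7 4 6 16 18 14 15 12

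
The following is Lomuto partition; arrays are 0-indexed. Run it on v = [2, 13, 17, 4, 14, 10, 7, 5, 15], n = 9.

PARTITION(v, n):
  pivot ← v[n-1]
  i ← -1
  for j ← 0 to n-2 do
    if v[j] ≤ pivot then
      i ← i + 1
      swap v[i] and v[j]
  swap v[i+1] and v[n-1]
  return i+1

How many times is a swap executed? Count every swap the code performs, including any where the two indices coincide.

8

pivot = v[8] = 15; i = -1
j=0: v[0]=2 ≤ 15 → i=0, swap v[0],v[0] (no change) → [2, 13, 17, 4, 14, 10, 7, 5, 15]
j=1: v[1]=13 ≤ 15 → i=1, swap v[1],v[1] (no change) → [2, 13, 17, 4, 14, 10, 7, 5, 15]
j=2: v[2]=17 > 15 → no swap
j=3: v[3]=4 ≤ 15 → i=2, swap v[2],v[3] → [2, 13, 4, 17, 14, 10, 7, 5, 15]
j=4: v[4]=14 ≤ 15 → i=3, swap v[3],v[4] → [2, 13, 4, 14, 17, 10, 7, 5, 15]
j=5: v[5]=10 ≤ 15 → i=4, swap v[4],v[5] → [2, 13, 4, 14, 10, 17, 7, 5, 15]
j=6: v[6]=7 ≤ 15 → i=5, swap v[5],v[6] → [2, 13, 4, 14, 10, 7, 17, 5, 15]
j=7: v[7]=5 ≤ 15 → i=6, swap v[6],v[7] → [2, 13, 4, 14, 10, 7, 5, 17, 15]
final swap v[7],v[8] → [2, 13, 4, 14, 10, 7, 5, 15, 17]; return 7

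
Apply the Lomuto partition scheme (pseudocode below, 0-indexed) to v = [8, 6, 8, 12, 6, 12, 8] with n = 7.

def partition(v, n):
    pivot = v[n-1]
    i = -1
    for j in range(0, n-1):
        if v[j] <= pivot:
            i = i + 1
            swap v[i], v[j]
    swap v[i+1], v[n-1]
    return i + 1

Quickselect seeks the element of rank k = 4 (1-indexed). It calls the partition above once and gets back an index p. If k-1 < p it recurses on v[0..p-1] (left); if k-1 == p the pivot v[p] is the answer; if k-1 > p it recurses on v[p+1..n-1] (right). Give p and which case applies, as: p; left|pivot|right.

pivot = v[6] = 8; i = -1
j=0: v[0]=8 ≤ 8 → i=0, swap v[0],v[0] (no change) → [8, 6, 8, 12, 6, 12, 8]
j=1: v[1]=6 ≤ 8 → i=1, swap v[1],v[1] (no change) → [8, 6, 8, 12, 6, 12, 8]
j=2: v[2]=8 ≤ 8 → i=2, swap v[2],v[2] (no change) → [8, 6, 8, 12, 6, 12, 8]
j=3: v[3]=12 > 8 → no swap
j=4: v[4]=6 ≤ 8 → i=3, swap v[3],v[4] → [8, 6, 8, 6, 12, 12, 8]
j=5: v[5]=12 > 8 → no swap
final swap v[4],v[6] → [8, 6, 8, 6, 8, 12, 12]; return 4
p = 4; k-1 = 3 < 4 ⇒ left

4; left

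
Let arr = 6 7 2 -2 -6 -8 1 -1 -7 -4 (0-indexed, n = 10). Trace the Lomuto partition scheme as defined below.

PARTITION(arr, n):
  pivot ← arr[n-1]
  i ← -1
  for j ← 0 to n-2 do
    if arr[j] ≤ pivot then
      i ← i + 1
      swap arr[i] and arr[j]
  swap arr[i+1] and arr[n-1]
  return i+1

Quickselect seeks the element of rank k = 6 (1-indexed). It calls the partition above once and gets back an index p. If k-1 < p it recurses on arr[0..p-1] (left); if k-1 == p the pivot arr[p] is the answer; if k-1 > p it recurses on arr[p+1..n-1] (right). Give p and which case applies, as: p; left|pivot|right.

3; right

pivot=-4, i=-1
j=0: 6>-4, skip
j=1: 7>-4, skip
j=2: 2>-4, skip
j=3: -2>-4, skip
j=4: -6≤-4, i=0, swap(0,4) ⇒ -6 7 2 -2 6 -8 1 -1 -7 -4
j=5: -8≤-4, i=1, swap(1,5) ⇒ -6 -8 2 -2 6 7 1 -1 -7 -4
j=6: 1>-4, skip
j=7: -1>-4, skip
j=8: -7≤-4, i=2, swap(2,8) ⇒ -6 -8 -7 -2 6 7 1 -1 2 -4
swap(3,9) ⇒ -6 -8 -7 -4 6 7 1 -1 2 -2; return 3
p = 3; k-1 = 5 > 3 ⇒ right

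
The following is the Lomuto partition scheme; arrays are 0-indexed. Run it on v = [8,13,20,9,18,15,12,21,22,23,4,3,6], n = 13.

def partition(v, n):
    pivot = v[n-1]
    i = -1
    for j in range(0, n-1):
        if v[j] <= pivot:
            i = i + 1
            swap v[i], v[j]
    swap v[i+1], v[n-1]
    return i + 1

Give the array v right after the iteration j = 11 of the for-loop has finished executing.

pivot=6, i=-1
j=0: 8>6, skip
j=1: 13>6, skip
j=2: 20>6, skip
j=3: 9>6, skip
j=4: 18>6, skip
j=5: 15>6, skip
j=6: 12>6, skip
j=7: 21>6, skip
j=8: 22>6, skip
j=9: 23>6, skip
j=10: 4≤6, i=0, swap(0,10) ⇒ [4,13,20,9,18,15,12,21,22,23,8,3,6]
j=11: 3≤6, i=1, swap(1,11) ⇒ [4,3,20,9,18,15,12,21,22,23,8,13,6]
(after j=11) v = [4,3,20,9,18,15,12,21,22,23,8,13,6]

[4,3,20,9,18,15,12,21,22,23,8,13,6]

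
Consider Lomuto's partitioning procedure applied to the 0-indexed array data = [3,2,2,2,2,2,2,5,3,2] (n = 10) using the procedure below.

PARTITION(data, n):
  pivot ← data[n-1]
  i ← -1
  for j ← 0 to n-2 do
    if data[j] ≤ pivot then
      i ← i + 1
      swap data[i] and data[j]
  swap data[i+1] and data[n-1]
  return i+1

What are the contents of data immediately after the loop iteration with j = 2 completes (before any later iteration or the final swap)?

pivot=2, i=-1
j=0: 3>2, skip
j=1: 2≤2, i=0, swap(0,1) ⇒ [2,3,2,2,2,2,2,5,3,2]
j=2: 2≤2, i=1, swap(1,2) ⇒ [2,2,3,2,2,2,2,5,3,2]
(after j=2) data = [2,2,3,2,2,2,2,5,3,2]

[2,2,3,2,2,2,2,5,3,2]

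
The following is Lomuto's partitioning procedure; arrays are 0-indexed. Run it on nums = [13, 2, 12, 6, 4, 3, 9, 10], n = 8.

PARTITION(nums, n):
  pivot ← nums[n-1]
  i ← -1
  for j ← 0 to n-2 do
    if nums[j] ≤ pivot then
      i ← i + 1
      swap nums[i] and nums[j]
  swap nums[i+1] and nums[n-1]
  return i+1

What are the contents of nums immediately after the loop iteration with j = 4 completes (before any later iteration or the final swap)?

pivot=10, i=-1
j=0: 13>10, skip
j=1: 2≤10, i=0, swap(0,1) ⇒ [2, 13, 12, 6, 4, 3, 9, 10]
j=2: 12>10, skip
j=3: 6≤10, i=1, swap(1,3) ⇒ [2, 6, 12, 13, 4, 3, 9, 10]
j=4: 4≤10, i=2, swap(2,4) ⇒ [2, 6, 4, 13, 12, 3, 9, 10]
(after j=4) nums = [2, 6, 4, 13, 12, 3, 9, 10]

[2, 6, 4, 13, 12, 3, 9, 10]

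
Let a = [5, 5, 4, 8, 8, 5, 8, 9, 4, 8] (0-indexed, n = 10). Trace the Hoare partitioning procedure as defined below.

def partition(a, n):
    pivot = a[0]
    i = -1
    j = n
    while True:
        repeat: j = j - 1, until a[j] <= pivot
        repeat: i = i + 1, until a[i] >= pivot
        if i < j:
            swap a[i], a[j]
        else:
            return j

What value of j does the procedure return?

2

pivot=5
j stops at 8 (4), i stops at 0 (5); swap ⇒ [4, 5, 4, 8, 8, 5, 8, 9, 5, 8]
j stops at 5 (5), i stops at 1 (5); swap ⇒ [4, 5, 4, 8, 8, 5, 8, 9, 5, 8]
j stops at 2, i stops at 3; i≥j ⇒ return 2. a=[4, 5, 4, 8, 8, 5, 8, 9, 5, 8]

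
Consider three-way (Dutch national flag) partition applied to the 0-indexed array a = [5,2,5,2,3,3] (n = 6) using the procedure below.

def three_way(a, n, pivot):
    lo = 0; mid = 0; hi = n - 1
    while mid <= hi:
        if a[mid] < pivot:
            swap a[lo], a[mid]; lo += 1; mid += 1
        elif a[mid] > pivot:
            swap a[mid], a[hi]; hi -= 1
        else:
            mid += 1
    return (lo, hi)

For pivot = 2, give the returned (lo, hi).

pivot = 2; lo=0, mid=0, hi=5
a[mid]=5>2: swap a[0],a[5]; hi=4 → [3,2,5,2,3,5]
a[mid]=3>2: swap a[0],a[4]; hi=3 → [3,2,5,2,3,5]
a[mid]=3>2: swap a[0],a[3]; hi=2 → [2,2,5,3,3,5]
a[mid]=2=2: mid=1
a[mid]=2=2: mid=2
a[mid]=5>2: swap a[2],a[2]; hi=1 → [2,2,5,3,3,5]
end: lo=0, hi=1; a = [2,2,5,3,3,5]

(0, 1)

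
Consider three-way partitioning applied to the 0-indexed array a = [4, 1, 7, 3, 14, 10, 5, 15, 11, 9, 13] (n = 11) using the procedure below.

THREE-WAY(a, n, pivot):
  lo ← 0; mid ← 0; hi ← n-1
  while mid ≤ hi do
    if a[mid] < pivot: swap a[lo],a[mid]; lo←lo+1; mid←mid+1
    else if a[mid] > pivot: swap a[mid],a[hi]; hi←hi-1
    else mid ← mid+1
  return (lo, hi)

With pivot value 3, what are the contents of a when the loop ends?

pivot = 3; lo=0, mid=0, hi=10
a[mid]=4>3: swap a[0],a[10]; hi=9 → [13, 1, 7, 3, 14, 10, 5, 15, 11, 9, 4]
a[mid]=13>3: swap a[0],a[9]; hi=8 → [9, 1, 7, 3, 14, 10, 5, 15, 11, 13, 4]
a[mid]=9>3: swap a[0],a[8]; hi=7 → [11, 1, 7, 3, 14, 10, 5, 15, 9, 13, 4]
a[mid]=11>3: swap a[0],a[7]; hi=6 → [15, 1, 7, 3, 14, 10, 5, 11, 9, 13, 4]
a[mid]=15>3: swap a[0],a[6]; hi=5 → [5, 1, 7, 3, 14, 10, 15, 11, 9, 13, 4]
a[mid]=5>3: swap a[0],a[5]; hi=4 → [10, 1, 7, 3, 14, 5, 15, 11, 9, 13, 4]
a[mid]=10>3: swap a[0],a[4]; hi=3 → [14, 1, 7, 3, 10, 5, 15, 11, 9, 13, 4]
a[mid]=14>3: swap a[0],a[3]; hi=2 → [3, 1, 7, 14, 10, 5, 15, 11, 9, 13, 4]
a[mid]=3=3: mid=1
a[mid]=1<3: swap a[0],a[1]; lo=1,mid=2 → [1, 3, 7, 14, 10, 5, 15, 11, 9, 13, 4]
a[mid]=7>3: swap a[2],a[2]; hi=1 → [1, 3, 7, 14, 10, 5, 15, 11, 9, 13, 4]
end: lo=1, hi=1; a = [1, 3, 7, 14, 10, 5, 15, 11, 9, 13, 4]

[1, 3, 7, 14, 10, 5, 15, 11, 9, 13, 4]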